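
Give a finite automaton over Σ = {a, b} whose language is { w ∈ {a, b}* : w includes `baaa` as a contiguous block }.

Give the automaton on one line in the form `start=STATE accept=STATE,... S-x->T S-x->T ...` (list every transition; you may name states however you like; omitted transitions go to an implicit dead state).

start=q0 accept=q4 q0-a->q0 q0-b->q1 q1-a->q2 q1-b->q1 q2-a->q3 q2-b->q1 q3-a->q4 q3-b->q1 q4-a->q4 q4-b->q4

Track how much of `baaa` has been matched so far: state q0 is no progress, q4 is the absorbing accept state reached once `baaa` has occurred. Intermediate states record partial matches; on a mismatch, fall back to the longest reusable overlap.
5 states suffice.
        a   b  
>  q0   q0  q1 
   q1   q2  q1 
   q2   q3  q1 
   q3   q4  q1 
 * q4   q4  q4 
(> = start, * = accepting)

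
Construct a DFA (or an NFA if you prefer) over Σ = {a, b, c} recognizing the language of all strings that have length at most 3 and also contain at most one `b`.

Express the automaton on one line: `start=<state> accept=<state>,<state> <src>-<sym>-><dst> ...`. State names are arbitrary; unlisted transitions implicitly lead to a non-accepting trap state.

start=q0 accept=q0,q1,q2,q3,q4,q6,q7 q0-a->q1 q0-b->q2 q0-c->q1 q1-a->q3 q1-b->q4 q1-c->q3 q2-a->q4 q2-b->q5 q2-c->q4 q3-a->q6 q3-b->q7 q3-c->q6 q4-a->q7 q4-b->q8 q4-c->q7 q5-a->q8 q5-b->q8 q5-c->q8 q6-a->q9 q6-b->q10 q6-c->q9 q7-a->q10 q7-b->q11 q7-c->q10 q8-a->q11 q8-b->q11 q8-c->q11 q9-a->q9 q9-b->q10 q9-c->q9 q10-a->q10 q10-b->q11 q10-c->q10 q11-a->q11 q11-b->q11 q11-c->q11

Build one automaton per condition and run them in lockstep. One (5 states) tracks the input length, saturating at 4; the other (3 states) tracks the count of `b`s, saturating at 2. Each combined state is a pair, one component from each; accept when both components accept.
          a    b    c  
>* q0     q1   q2   q1 
 * q1     q3   q4   q3 
 * q2     q4   q5   q4 
 * q3     q6   q7   q6 
 * q4     q7   q8   q7 
   q5     q8   q8   q8 
 * q6     q9  q10   q9 
 * q7    q10  q11  q10 
   q8    q11  q11  q11 
   q9     q9  q10   q9 
   q10   q10  q11  q10 
   q11   q11  q11  q11 
(> = start, * = accepting)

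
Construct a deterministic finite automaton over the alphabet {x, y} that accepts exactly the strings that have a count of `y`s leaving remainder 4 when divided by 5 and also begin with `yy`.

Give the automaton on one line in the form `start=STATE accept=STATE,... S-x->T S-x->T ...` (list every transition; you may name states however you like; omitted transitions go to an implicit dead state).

start=q0 accept=q8 q0-x->q1 q0-y->q2 q1-x->q1 q1-y->q3 q2-x->q3 q2-y->q4 q3-x->q3 q3-y->q5 q4-x->q4 q4-y->q6 q5-x->q5 q5-y->q7 q6-x->q6 q6-y->q8 q7-x->q7 q7-y->q9 q8-x->q8 q8-y->q10 q9-x->q9 q9-y->q1 q10-x->q10 q10-y->q11 q11-x->q11 q11-y->q4

Run two small machines in parallel and take their product. One (5 states) tracks the count of `y`s modulo 5; the other (4 states) tracks whether the input so far still matches the prefix `yy`. Each combined state is a pair, one component from each; accept when both components accept.
With 12 states:
          x    y  
>  q0     q1   q2 
   q1     q1   q3 
   q2     q3   q4 
   q3     q3   q5 
   q4     q4   q6 
   q5     q5   q7 
   q6     q6   q8 
   q7     q7   q9 
 * q8     q8  q10 
   q9     q9   q1 
   q10   q10  q11 
   q11   q11   q4 
(> = start, * = accepting)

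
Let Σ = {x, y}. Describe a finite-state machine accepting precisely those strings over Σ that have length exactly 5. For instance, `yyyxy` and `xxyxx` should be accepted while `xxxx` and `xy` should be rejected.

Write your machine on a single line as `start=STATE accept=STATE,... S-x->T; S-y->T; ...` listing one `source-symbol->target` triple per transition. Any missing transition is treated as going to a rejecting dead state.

Count input length up to 6: every symbol moves from S0 toward S6, which means 'more than 5' and absorbs. Accept from {S5}.
        x   y  
>  S0   S1  S1 
   S1   S2  S2 
   S2   S3  S3 
   S3   S4  S4 
   S4   S5  S5 
 * S5   S6  S6 
   S6   S6  S6 
(> = start, * = accepting)

start=S0; accept=S5; S0-x->S1; S0-y->S1; S1-x->S2; S1-y->S2; S2-x->S3; S2-y->S3; S3-x->S4; S3-y->S4; S4-x->S5; S4-y->S5; S5-x->S6; S5-y->S6; S6-x->S6; S6-y->S6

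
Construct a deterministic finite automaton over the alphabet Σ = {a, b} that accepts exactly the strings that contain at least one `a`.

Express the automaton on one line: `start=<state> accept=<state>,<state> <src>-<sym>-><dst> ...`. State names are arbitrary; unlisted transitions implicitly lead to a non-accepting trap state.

start=q0 accept=q1,q2 q0-a->q1 q0-b->q0 q1-a->q2 q1-b->q1 q2-a->q2 q2-b->q2

Only the number of `a`s matters, and only up to 2. Make a chain q0 → q1 → q2 advanced by each `a` (with q2 absorbing); every other symbol self-loops. The accepting set is {q1, q2}.
        a   b  
>  q0   q1  q0 
 * q1   q2  q1 
 * q2   q2  q2 
(> = start, * = accepting)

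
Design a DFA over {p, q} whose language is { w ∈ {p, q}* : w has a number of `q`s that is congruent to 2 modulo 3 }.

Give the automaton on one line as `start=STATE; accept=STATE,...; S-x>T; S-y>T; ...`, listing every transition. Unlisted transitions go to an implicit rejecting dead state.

start=S0; accept=S2; S0-p>S0; S0-q>S1; S1-p>S1; S1-q>S2; S2-p>S2; S2-q>S0

The only thing that matters is how many `q`s have appeared, reduced mod 3. Use one state per residue: S0 for 0, …, S2 for 2. Reading `q` moves to the next residue; anything else stays put. S2 is accepting.
3 states suffice.
        p   q  
>  S0   S0  S1 
   S1   S1  S2 
 * S2   S2  S0 
(> = start, * = accepting)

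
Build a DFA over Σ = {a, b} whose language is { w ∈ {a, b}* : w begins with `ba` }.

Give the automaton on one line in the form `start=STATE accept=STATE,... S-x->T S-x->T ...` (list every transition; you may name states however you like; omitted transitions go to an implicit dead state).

Walk along `ba` while the input agrees: from S0 take `b` to S1, and so on. Any deviation drops to the rejecting sink S3. Once S2 is reached the prefix is confirmed and every continuation is accepted.
        a   b  
>  S0   S3  S1 
   S1   S2  S3 
 * S2   S2  S2 
   S3   S3  S3 
(> = start, * = accepting)

start=S0 accept=S2 S0-a->S3 S0-b->S1 S1-a->S2 S1-b->S3 S2-a->S2 S2-b->S2 S3-a->S3 S3-b->S3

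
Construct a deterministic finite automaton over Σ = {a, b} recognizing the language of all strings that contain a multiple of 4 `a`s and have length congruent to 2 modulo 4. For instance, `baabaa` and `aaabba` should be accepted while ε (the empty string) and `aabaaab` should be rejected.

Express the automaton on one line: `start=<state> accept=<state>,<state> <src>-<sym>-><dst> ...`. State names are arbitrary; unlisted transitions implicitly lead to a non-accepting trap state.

Handle the two conditions separately and then intersect. One (4 states) tracks the count of `a`s modulo 4; the other (4 states) tracks the input length modulo 4. Each combined state is a pair, one component from each; accept when both components accept.
16 states suffice.
          a    b  
>  q0     q1   q2 
   q1     q3   q4 
   q2     q4   q5 
   q3     q6   q7 
   q4     q7   q8 
 * q5     q8   q9 
   q6     q0  q10 
   q7    q10  q11 
   q8    q11  q12 
   q9    q12   q0 
   q10    q2  q13 
   q11   q13  q14 
   q12   q14   q1 
   q13    q5  q15 
   q14   q15   q3 
   q15    q9   q6 
(> = start, * = accepting)

start=q0 accept=q5 q0-a->q1 q0-b->q2 q1-a->q3 q1-b->q4 q2-a->q4 q2-b->q5 q3-a->q6 q3-b->q7 q4-a->q7 q4-b->q8 q5-a->q8 q5-b->q9 q6-a->q0 q6-b->q10 q7-a->q10 q7-b->q11 q8-a->q11 q8-b->q12 q9-a->q12 q9-b->q0 q10-a->q2 q10-b->q13 q11-a->q13 q11-b->q14 q12-a->q14 q12-b->q1 q13-a->q5 q13-b->q15 q14-a->q15 q14-b->q3 q15-a->q9 q15-b->q6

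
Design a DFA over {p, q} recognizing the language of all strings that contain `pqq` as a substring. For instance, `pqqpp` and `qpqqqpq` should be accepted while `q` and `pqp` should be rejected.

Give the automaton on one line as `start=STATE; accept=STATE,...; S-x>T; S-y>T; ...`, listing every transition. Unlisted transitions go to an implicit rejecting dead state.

Track how much of `pqq` has been matched so far: state S0 is no progress, S3 is the absorbing accept state reached once `pqq` has occurred. Intermediate states record partial matches; on a mismatch, fall back to the longest reusable overlap.
4 states suffice.
        p   q  
>  S0   S1  S0 
   S1   S1  S2 
   S2   S1  S3 
 * S3   S3  S3 
(> = start, * = accepting)

start=S0; accept=S3; S0-p>S1; S0-q>S0; S1-p>S1; S1-q>S2; S2-p>S1; S2-q>S3; S3-p>S3; S3-q>S3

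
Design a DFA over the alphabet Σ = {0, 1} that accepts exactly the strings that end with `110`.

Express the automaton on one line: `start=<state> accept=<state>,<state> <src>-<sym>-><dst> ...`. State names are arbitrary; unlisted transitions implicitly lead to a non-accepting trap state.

start=s0 accept=s3 s0-0->s0 s0-1->s1 s1-0->s0 s1-1->s2 s2-0->s3 s2-1->s2 s3-0->s0 s3-1->s1

Remember how much of `110` the current input suffix matches. State s0 means no match yet; s1 means the last symbol is `1`; s2 means the last 2 symbols are `11`; s3 means the last 3 symbols are `110`. Only s3 accepts. On a mismatch, fall back to the longest proper suffix that is still a prefix of `110`.
4 states suffice.
        0   1  
>  s0   s0  s1 
   s1   s0  s2 
   s2   s3  s2 
 * s3   s0  s1 
(> = start, * = accepting)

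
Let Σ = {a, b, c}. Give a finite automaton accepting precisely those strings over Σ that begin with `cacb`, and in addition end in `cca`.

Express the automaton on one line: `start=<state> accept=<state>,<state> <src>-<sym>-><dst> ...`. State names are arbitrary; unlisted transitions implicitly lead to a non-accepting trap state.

Run two small machines in parallel and take their product. One (6 states) tracks whether the input so far still matches the prefix `cacb`; the other (4 states) tracks how much of the suffix `cca` has currently been matched. Each combined state is a pair, one component from each; accept when both components accept.
12 states suffice.
          a    b    c  
>  s0     s1   s1   s2 
   s1     s1   s1   s3 
   s2     s4   s1   s5 
   s3     s1   s1   s5 
   s4     s1   s1   s6 
   s5     s7   s1   s5 
   s6     s1   s8   s5 
   s7     s1   s1   s3 
   s8     s8   s8   s9 
   s9     s8   s8  s10 
   s10   s11   s8  s10 
 * s11    s8   s8   s9 
(> = start, * = accepting)

start=s0 accept=s11 s0-a->s1 s0-b->s1 s0-c->s2 s1-a->s1 s1-b->s1 s1-c->s3 s2-a->s4 s2-b->s1 s2-c->s5 s3-a->s1 s3-b->s1 s3-c->s5 s4-a->s1 s4-b->s1 s4-c->s6 s5-a->s7 s5-b->s1 s5-c->s5 s6-a->s1 s6-b->s8 s6-c->s5 s7-a->s1 s7-b->s1 s7-c->s3 s8-a->s8 s8-b->s8 s8-c->s9 s9-a->s8 s9-b->s8 s9-c->s10 s10-a->s11 s10-b->s8 s10-c->s10 s11-a->s8 s11-b->s8 s11-c->s9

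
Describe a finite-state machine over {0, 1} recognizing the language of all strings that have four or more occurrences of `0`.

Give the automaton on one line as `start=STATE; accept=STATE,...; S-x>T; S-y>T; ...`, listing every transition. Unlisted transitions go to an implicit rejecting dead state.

Only the number of `0`s matters, and only up to 5. Make a chain A → B → C → D → E → F advanced by each `0` (with F absorbing); every other symbol self-loops. The accepting set is {E, F}.
       0  1 
>  A   B  A 
   B   C  B 
   C   D  C 
   D   E  D 
 * E   F  E 
 * F   F  F 
(> = start, * = accepting)

start=A; accept=E,F; A-0>B; A-1>A; B-0>C; B-1>B; C-0>D; C-1>C; D-0>E; D-1>D; E-0>F; E-1>E; F-0>F; F-1>F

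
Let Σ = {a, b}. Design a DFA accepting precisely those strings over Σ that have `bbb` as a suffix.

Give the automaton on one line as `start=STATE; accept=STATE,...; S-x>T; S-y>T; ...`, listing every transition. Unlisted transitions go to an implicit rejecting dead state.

start=q0; accept=q3; q0-a>q0; q0-b>q1; q1-a>q0; q1-b>q2; q2-a>q0; q2-b>q3; q3-a>q0; q3-b>q3

Remember how much of `bbb` the current input suffix matches. State q0 means no match yet; q1 means the last symbol is `b`; q2 means the last 2 symbols are `bb`; q3 means the last 3 symbols are `bbb`. Only q3 accepts. On a mismatch, fall back to the longest proper suffix that is still a prefix of `bbb`.
A 4-state machine:
        a   b  
>  q0   q0  q1 
   q1   q0  q2 
   q2   q0  q3 
 * q3   q0  q3 
(> = start, * = accepting)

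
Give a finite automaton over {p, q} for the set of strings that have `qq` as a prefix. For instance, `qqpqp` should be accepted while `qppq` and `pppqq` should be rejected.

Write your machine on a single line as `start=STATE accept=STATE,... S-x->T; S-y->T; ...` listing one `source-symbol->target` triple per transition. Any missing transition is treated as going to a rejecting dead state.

start=A; accept=C; A-p->D; A-q->B; B-p->D; B-q->C; C-p->C; C-q->C; D-p->D; D-q->D

Walk along `qq` while the input agrees: from A take `q` to B, and so on. Any deviation drops to the rejecting sink D. Once C is reached the prefix is confirmed and every continuation is accepted.
4 states suffice.
       p  q 
>  A   D  B 
   B   D  C 
 * C   C  C 
   D   D  D 
(> = start, * = accepting)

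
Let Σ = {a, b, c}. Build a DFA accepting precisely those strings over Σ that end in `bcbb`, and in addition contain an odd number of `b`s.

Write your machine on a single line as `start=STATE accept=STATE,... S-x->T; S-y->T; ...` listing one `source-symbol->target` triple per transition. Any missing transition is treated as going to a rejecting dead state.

start=q0; accept=q5; q0-a->q0; q0-b->q1; q0-c->q0; q1-a->q2; q1-b->q0; q1-c->q3; q2-a->q2; q2-b->q0; q2-c->q2; q3-a->q2; q3-b->q4; q3-c->q2; q4-a->q0; q4-b->q5; q4-c->q0; q5-a->q2; q5-b->q0; q5-c->q3

Handle the two conditions separately and then intersect. The first has 5 states tracking how much of the suffix `bcbb` has currently been matched; the second has 2 states tracking the count of `b`s modulo 2. A product state is a pair (one from each), accepting exactly when both do. Minimizing collapses redundant product states.
With 6 states:
        a   b   c  
>  q0   q0  q1  q0 
   q1   q2  q0  q3 
   q2   q2  q0  q2 
   q3   q2  q4  q2 
   q4   q0  q5  q0 
 * q5   q2  q0  q3 
(> = start, * = accepting)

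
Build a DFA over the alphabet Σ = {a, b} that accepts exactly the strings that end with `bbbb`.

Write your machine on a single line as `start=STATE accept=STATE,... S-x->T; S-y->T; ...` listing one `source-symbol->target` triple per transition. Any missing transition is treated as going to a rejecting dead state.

Let each state record the length of the longest suffix of the input read so far that is also a prefix of `bbbb`. q1 means the last symbol is `b`; q2 means the last 2 symbols are `bb`; q3 means the last 3 symbols are `bbb`; q4 means the last 4 symbols are `bbbb`. Accept only at q4, where the string currently ends in `bbbb`.
A 5-state machine:
        a   b  
>  q0   q0  q1 
   q1   q0  q2 
   q2   q0  q3 
   q3   q0  q4 
 * q4   q0  q4 
(> = start, * = accepting)

start=q0; accept=q4; q0-a->q0; q0-b->q1; q1-a->q0; q1-b->q2; q2-a->q0; q2-b->q3; q3-a->q0; q3-b->q4; q4-a->q0; q4-b->q4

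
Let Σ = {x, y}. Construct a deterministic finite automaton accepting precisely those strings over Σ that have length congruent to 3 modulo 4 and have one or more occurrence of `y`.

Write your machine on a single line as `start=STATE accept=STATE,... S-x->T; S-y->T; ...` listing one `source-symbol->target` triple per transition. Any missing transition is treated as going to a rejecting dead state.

start=S0; accept=S7,S8; S0-x->S1; S0-y->S2; S1-x->S3; S1-y->S4; S2-x->S4; S2-y->S5; S3-x->S6; S3-y->S7; S4-x->S7; S4-y->S8; S5-x->S8; S5-y->S8; S6-x->S0; S6-y->S9; S7-x->S9; S7-y->S10; S8-x->S10; S8-y->S10; S9-x->S2; S9-y->S11; S10-x->S11; S10-y->S11; S11-x->S5; S11-y->S5

Handle the two conditions separately and then intersect. The first has 4 states tracking the input length modulo 4; the second has 3 states tracking the count of `y`s, saturating at 2. A product state is a pair (one from each), accepting exactly when both do.
          x    y  
>  S0     S1   S2 
   S1     S3   S4 
   S2     S4   S5 
   S3     S6   S7 
   S4     S7   S8 
   S5     S8   S8 
   S6     S0   S9 
 * S7     S9  S10 
 * S8    S10  S10 
   S9     S2  S11 
   S10   S11  S11 
   S11    S5   S5 
(> = start, * = accepting)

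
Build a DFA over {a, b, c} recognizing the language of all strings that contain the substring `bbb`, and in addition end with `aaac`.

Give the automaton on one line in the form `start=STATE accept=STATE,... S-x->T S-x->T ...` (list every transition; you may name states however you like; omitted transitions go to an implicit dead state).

Handle the two conditions separately and then intersect. One (4 states) tracks whether and how much of `bbb` has been seen; the other (5 states) tracks how much of the suffix `aaac` has currently been matched. Each combined state is a pair, one component from each; accept when both components accept. After merging equivalent states the machine shrinks.
With 8 states:
        a   b   c  
>  s0   s0  s1  s0 
   s1   s0  s2  s0 
   s2   s0  s3  s0 
   s3   s4  s3  s3 
   s4   s5  s3  s3 
   s5   s6  s3  s3 
   s6   s6  s3  s7 
 * s7   s4  s3  s3 
(> = start, * = accepting)

start=s0 accept=s7 s0-a->s0 s0-b->s1 s0-c->s0 s1-a->s0 s1-b->s2 s1-c->s0 s2-a->s0 s2-b->s3 s2-c->s0 s3-a->s4 s3-b->s3 s3-c->s3 s4-a->s5 s4-b->s3 s4-c->s3 s5-a->s6 s5-b->s3 s5-c->s3 s6-a->s6 s6-b->s3 s6-c->s7 s7-a->s4 s7-b->s3 s7-c->s3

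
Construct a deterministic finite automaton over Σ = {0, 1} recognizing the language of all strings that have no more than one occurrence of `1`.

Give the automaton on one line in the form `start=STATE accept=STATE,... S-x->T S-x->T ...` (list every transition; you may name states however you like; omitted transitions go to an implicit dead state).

start=q0 accept=q0,q1 q0-0->q0 q0-1->q1 q1-0->q1 q1-1->q2 q2-0->q2 q2-1->q2

Only the number of `1`s matters, and only up to 2. Make a chain q0 → q1 → q2 advanced by each `1` (with q2 absorbing); every other symbol self-loops. The accepting set is {q0, q1}.
A 3-state machine:
        0   1  
>* q0   q0  q1 
 * q1   q1  q2 
   q2   q2  q2 
(> = start, * = accepting)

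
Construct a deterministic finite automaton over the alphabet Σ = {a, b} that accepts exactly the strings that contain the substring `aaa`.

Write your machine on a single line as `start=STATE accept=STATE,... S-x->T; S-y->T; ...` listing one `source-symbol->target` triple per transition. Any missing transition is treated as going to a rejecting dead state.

start=s0; accept=s3; s0-a->s1; s0-b->s0; s1-a->s2; s1-b->s0; s2-a->s3; s2-b->s0; s3-a->s3; s3-b->s3

Track how much of `aaa` has been matched so far: state s0 is no progress, s3 is the absorbing accept state reached once `aaa` has occurred. Intermediate states record partial matches; on a mismatch, fall back to the longest reusable overlap.
        a   b  
>  s0   s1  s0 
   s1   s2  s0 
   s2   s3  s0 
 * s3   s3  s3 
(> = start, * = accepting)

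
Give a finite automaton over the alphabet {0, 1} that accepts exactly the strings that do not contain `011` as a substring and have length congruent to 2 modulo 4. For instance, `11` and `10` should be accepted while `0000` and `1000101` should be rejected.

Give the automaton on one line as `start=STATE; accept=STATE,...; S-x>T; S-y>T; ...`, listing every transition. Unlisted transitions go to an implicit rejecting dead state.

Run two small machines in parallel and take their product. The first has 4 states tracking partial matches of the forbidden pattern `011`; the second has 4 states tracking the input length modulo 4. A product state is a pair (one from each), accepting exactly when both do.
          0    1  
>  q0     q1   q2 
   q1     q3   q4 
   q2     q3   q5 
 * q3     q6   q7 
 * q4     q6   q8 
 * q5     q6   q9 
   q6    q10  q11 
   q7    q10  q12 
   q8    q12  q12 
   q9    q10   q0 
   q10    q1  q13 
   q11    q1  q14 
   q12   q14  q14 
   q13    q3  q15 
   q14   q15  q15 
   q15    q8   q8 
(> = start, * = accepting)

start=q0; accept=q3,q4,q5; q0-0>q1; q0-1>q2; q1-0>q3; q1-1>q4; q2-0>q3; q2-1>q5; q3-0>q6; q3-1>q7; q4-0>q6; q4-1>q8; q5-0>q6; q5-1>q9; q6-0>q10; q6-1>q11; q7-0>q10; q7-1>q12; q8-0>q12; q8-1>q12; q9-0>q10; q9-1>q0; q10-0>q1; q10-1>q13; q11-0>q1; q11-1>q14; q12-0>q14; q12-1>q14; q13-0>q3; q13-1>q15; q14-0>q15; q14-1>q15; q15-0>q8; q15-1>q8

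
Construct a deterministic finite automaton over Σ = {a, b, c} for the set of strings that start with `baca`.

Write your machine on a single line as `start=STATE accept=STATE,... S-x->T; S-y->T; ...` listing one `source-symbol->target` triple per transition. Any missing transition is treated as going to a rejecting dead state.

Walk along `baca` while the input agrees: from S0 take `b` to S1, and so on. Any deviation drops to the rejecting sink S5. Once S4 is reached the prefix is confirmed and every continuation is accepted.
        a   b   c  
>  S0   S5  S1  S5 
   S1   S2  S5  S5 
   S2   S5  S5  S3 
   S3   S4  S5  S5 
 * S4   S4  S4  S4 
   S5   S5  S5  S5 
(> = start, * = accepting)

start=S0; accept=S4; S0-a->S5; S0-b->S1; S0-c->S5; S1-a->S2; S1-b->S5; S1-c->S5; S2-a->S5; S2-b->S5; S2-c->S3; S3-a->S4; S3-b->S5; S3-c->S5; S4-a->S4; S4-b->S4; S4-c->S4; S5-a->S5; S5-b->S5; S5-c->S5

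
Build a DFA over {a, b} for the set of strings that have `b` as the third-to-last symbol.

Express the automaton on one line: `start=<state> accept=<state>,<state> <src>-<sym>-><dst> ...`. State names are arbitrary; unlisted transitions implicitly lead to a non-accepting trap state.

start=s0 accept=s11,s12,s13,s14 s0-a->s1 s0-b->s2 s1-a->s3 s1-b->s4 s2-a->s5 s2-b->s6 s3-a->s7 s3-b->s8 s4-a->s9 s4-b->s10 s5-a->s11 s5-b->s12 s6-a->s13 s6-b->s14 s7-a->s7 s7-b->s8 s8-a->s9 s8-b->s10 s9-a->s11 s9-b->s12 s10-a->s13 s10-b->s14 s11-a->s7 s11-b->s8 s12-a->s9 s12-b->s10 s13-a->s11 s13-b->s12 s14-a->s13 s14-b->s14

Because acceptance depends on a position counted from the end, the machine has to buffer the most recent 3 symbols. Make each state the string of the last up-to-3 symbols read; on input `x` shift the window left and append `x`. Accept when the buffered window has length 3 and begins with `b`.
15 states suffice.
          a    b  
>  s0     s1   s2 
   s1     s3   s4 
   s2     s5   s6 
   s3     s7   s8 
   s4     s9  s10 
   s5    s11  s12 
   s6    s13  s14 
   s7     s7   s8 
   s8     s9  s10 
   s9    s11  s12 
   s10   s13  s14 
 * s11    s7   s8 
 * s12    s9  s10 
 * s13   s11  s12 
 * s14   s13  s14 
(> = start, * = accepting)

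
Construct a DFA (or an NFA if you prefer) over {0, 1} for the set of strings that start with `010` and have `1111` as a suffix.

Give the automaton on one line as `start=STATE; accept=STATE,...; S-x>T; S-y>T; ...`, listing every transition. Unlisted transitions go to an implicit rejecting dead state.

Handle the two conditions separately and then intersect. One (5 states) tracks whether the input so far still matches the prefix `010`; the other (5 states) tracks how much of the suffix `1111` has currently been matched. Each combined state is a pair, one component from each; accept when both components accept.
          0    1  
>  q0     q1   q2 
   q1     q3   q4 
   q2     q3   q5 
   q3     q3   q2 
   q4     q6   q5 
   q5     q3   q7 
   q6     q6   q8 
   q7     q3   q9 
   q8     q6  q10 
   q9     q3   q9 
   q10    q6  q11 
   q11    q6  q12 
 * q12    q6  q12 
(> = start, * = accepting)

start=q0; accept=q12; q0-0>q1; q0-1>q2; q1-0>q3; q1-1>q4; q2-0>q3; q2-1>q5; q3-0>q3; q3-1>q2; q4-0>q6; q4-1>q5; q5-0>q3; q5-1>q7; q6-0>q6; q6-1>q8; q7-0>q3; q7-1>q9; q8-0>q6; q8-1>q10; q9-0>q3; q9-1>q9; q10-0>q6; q10-1>q11; q11-0>q6; q11-1>q12; q12-0>q6; q12-1>q12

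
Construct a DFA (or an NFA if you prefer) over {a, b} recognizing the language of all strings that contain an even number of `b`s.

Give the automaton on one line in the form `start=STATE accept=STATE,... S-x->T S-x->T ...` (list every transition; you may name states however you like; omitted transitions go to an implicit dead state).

The only thing that matters is how many `b`s have appeared, reduced mod 2. Use one state per residue: s0 for 0, …, s1 for 1. Reading `b` moves to the next residue; anything else stays put. s0 is accepting.
A 2-state machine:
        a   b  
>* s0   s0  s1 
   s1   s1  s0 
(> = start, * = accepting)

start=s0 accept=s0 s0-a->s0 s0-b->s1 s1-a->s1 s1-b->s0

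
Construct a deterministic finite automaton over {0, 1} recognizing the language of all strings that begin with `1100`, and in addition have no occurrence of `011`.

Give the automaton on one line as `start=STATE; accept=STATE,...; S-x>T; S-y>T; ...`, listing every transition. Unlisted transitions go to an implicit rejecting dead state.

start=s0; accept=s5,s6; s0-0>s1; s0-1>s2; s1-0>s1; s1-1>s1; s2-0>s1; s2-1>s3; s3-0>s4; s3-1>s1; s4-0>s5; s4-1>s1; s5-0>s5; s5-1>s6; s6-0>s5; s6-1>s1

Run two small machines in parallel and take their product. The first has 6 states tracking whether the input so far still matches the prefix `1100`; the second has 4 states tracking partial matches of the forbidden pattern `011`. A product state is a pair (one from each), accepting exactly when both do. After merging equivalent states the machine shrinks.
With 7 states:
        0   1  
>  s0   s1  s2 
   s1   s1  s1 
   s2   s1  s3 
   s3   s4  s1 
   s4   s5  s1 
 * s5   s5  s6 
 * s6   s5  s1 
(> = start, * = accepting)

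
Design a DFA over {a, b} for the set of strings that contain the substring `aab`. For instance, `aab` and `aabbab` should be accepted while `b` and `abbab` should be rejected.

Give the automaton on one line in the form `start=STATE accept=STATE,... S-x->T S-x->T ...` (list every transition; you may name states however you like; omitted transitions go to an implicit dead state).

start=s0 accept=s3 s0-a->s1 s0-b->s0 s1-a->s2 s1-b->s0 s2-a->s2 s2-b->s3 s3-a->s3 s3-b->s3

States s0..s2 record the length of the longest prefix of `aab` that matches the current input suffix. Reaching s3 means `aab` has been seen, and we stay there forever. Accept from s3.
A 4-state machine:
        a   b  
>  s0   s1  s0 
   s1   s2  s0 
   s2   s2  s3 
 * s3   s3  s3 
(> = start, * = accepting)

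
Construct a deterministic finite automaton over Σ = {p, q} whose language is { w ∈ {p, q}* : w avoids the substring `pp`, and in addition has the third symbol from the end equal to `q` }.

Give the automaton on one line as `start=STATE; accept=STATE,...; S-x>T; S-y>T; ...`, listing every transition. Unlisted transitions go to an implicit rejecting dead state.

Run two small machines in parallel and take their product. One (3 states) tracks partial matches of the forbidden pattern `pp`; the other (15 states) tracks the last 3 symbols read. Each combined state is a pair, one component from each; accept when both components accept.
A 20-state machine:
          p    q  
>  S0     S1   S2 
   S1     S3   S4 
   S2     S5   S6 
   S3     S7   S8 
   S4     S9  S10 
   S5    S11  S12 
   S6    S13  S14 
   S7     S7   S8 
   S8    S15  S16 
   S9    S11  S12 
   S10   S13  S14 
   S11    S7   S8 
 * S12    S9  S10 
 * S13   S11  S12 
 * S14   S13  S14 
   S15   S11  S17 
   S16   S18  S19 
   S17   S15  S16 
   S18   S11  S17 
   S19   S18  S19 
(> = start, * = accepting)

start=S0; accept=S12,S13,S14; S0-p>S1; S0-q>S2; S1-p>S3; S1-q>S4; S2-p>S5; S2-q>S6; S3-p>S7; S3-q>S8; S4-p>S9; S4-q>S10; S5-p>S11; S5-q>S12; S6-p>S13; S6-q>S14; S7-p>S7; S7-q>S8; S8-p>S15; S8-q>S16; S9-p>S11; S9-q>S12; S10-p>S13; S10-q>S14; S11-p>S7; S11-q>S8; S12-p>S9; S12-q>S10; S13-p>S11; S13-q>S12; S14-p>S13; S14-q>S14; S15-p>S11; S15-q>S17; S16-p>S18; S16-q>S19; S17-p>S15; S17-q>S16; S18-p>S11; S18-q>S17; S19-p>S18; S19-q>S19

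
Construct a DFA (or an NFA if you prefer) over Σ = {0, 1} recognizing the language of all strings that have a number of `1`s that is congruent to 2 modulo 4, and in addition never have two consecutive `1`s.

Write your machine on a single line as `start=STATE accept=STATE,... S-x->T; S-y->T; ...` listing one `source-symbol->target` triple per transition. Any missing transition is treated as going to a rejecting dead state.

start=q0; accept=q4,q6; q0-0->q0; q0-1->q1; q1-0->q2; q1-1->q3; q2-0->q2; q2-1->q4; q3-0->q3; q3-1->q5; q4-0->q6; q4-1->q5; q5-0->q5; q5-1->q7; q6-0->q6; q6-1->q8; q7-0->q7; q7-1->q9; q8-0->q10; q8-1->q7; q9-0->q9; q9-1->q3; q10-0->q10; q10-1->q11; q11-0->q0; q11-1->q9

Handle the two conditions separately and then intersect. One (4 states) tracks the count of `1`s modulo 4; the other (3 states) tracks partial matches of the forbidden pattern `11`. Each combined state is a pair, one component from each; accept when both components accept.
          0    1  
>  q0     q0   q1 
   q1     q2   q3 
   q2     q2   q4 
   q3     q3   q5 
 * q4     q6   q5 
   q5     q5   q7 
 * q6     q6   q8 
   q7     q7   q9 
   q8    q10   q7 
   q9     q9   q3 
   q10   q10  q11 
   q11    q0   q9 
(> = start, * = accepting)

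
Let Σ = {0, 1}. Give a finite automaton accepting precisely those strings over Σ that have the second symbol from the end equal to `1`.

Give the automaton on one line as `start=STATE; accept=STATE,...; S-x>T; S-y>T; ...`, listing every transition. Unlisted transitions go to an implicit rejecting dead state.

Because acceptance depends on a position counted from the end, the machine has to buffer the most recent 2 symbols. Make each state the string of the last up-to-2 symbols read; on input `x` shift the window left and append `x`. Accept when the buffered window has length 2 and begins with `1`.
7 states suffice.
        0   1  
>  q0   q1  q2 
   q1   q3  q4 
   q2   q5  q6 
   q3   q3  q4 
   q4   q5  q6 
 * q5   q3  q4 
 * q6   q5  q6 
(> = start, * = accepting)

start=q0; accept=q5,q6; q0-0>q1; q0-1>q2; q1-0>q3; q1-1>q4; q2-0>q5; q2-1>q6; q3-0>q3; q3-1>q4; q4-0>q5; q4-1>q6; q5-0>q3; q5-1>q4; q6-0>q5; q6-1>q6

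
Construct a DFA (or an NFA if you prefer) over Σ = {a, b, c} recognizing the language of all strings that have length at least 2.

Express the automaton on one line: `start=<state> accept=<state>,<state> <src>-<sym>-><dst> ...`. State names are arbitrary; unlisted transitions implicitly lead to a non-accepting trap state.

We only need to distinguish lengths 0, 1, …, 2, and '>2'. Chain s0 → s1 → s2 → s3 on every symbol, with s3 looping. Accepting states: {s2, s3}.
4 states suffice.
        a   b   c  
>  s0   s1  s1  s1 
   s1   s2  s2  s2 
 * s2   s3  s3  s3 
 * s3   s3  s3  s3 
(> = start, * = accepting)

start=s0 accept=s2,s3 s0-a->s1 s0-b->s1 s0-c->s1 s1-a->s2 s1-b->s2 s1-c->s2 s2-a->s3 s2-b->s3 s2-c->s3 s3-a->s3 s3-b->s3 s3-c->s3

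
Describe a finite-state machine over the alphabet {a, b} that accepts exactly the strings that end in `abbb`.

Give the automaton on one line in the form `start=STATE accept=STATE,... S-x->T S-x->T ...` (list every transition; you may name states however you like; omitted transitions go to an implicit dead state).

start=q0 accept=q4 q0-a->q1 q0-b->q0 q1-a->q1 q1-b->q2 q2-a->q1 q2-b->q3 q3-a->q1 q3-b->q4 q4-a->q1 q4-b->q0

Remember how much of `abbb` the current input suffix matches. State q0 means no match yet; q1 means the last symbol is `a`; q2 means the last 2 symbols are `ab`; q3 means the last 3 symbols are `abb`; q4 means the last 4 symbols are `abbb`. Only q4 accepts. On a mismatch, fall back to the longest proper suffix that is still a prefix of `abbb`.
        a   b  
>  q0   q1  q0 
   q1   q1  q2 
   q2   q1  q3 
   q3   q1  q4 
 * q4   q1  q0 
(> = start, * = accepting)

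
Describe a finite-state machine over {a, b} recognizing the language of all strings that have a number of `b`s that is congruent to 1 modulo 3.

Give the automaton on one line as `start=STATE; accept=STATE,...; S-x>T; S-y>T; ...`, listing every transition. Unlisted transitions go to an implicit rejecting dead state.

start=S0; accept=S1; S0-a>S0; S0-b>S1; S1-a>S1; S1-b>S2; S2-a>S2; S2-b>S0

Keep the running count of `b`s modulo 3: each `b` advances along the cycle S0 → S1 → S2 → S0 while other symbols loop. Accept at S1.
With 3 states:
        a   b  
>  S0   S0  S1 
 * S1   S1  S2 
   S2   S2  S0 
(> = start, * = accepting)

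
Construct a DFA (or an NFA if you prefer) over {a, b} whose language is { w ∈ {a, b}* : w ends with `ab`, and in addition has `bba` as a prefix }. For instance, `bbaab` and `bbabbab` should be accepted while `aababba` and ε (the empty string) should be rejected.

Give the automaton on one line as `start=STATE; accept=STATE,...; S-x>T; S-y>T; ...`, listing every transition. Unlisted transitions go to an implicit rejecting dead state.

Build one automaton per condition and run them in lockstep. The first has 3 states tracking how much of the suffix `ab` has currently been matched; the second has 5 states tracking whether the input so far still matches the prefix `bba`. A product state is a pair (one from each), accepting exactly when both do. Minimizing collapses redundant product states.
A 7-state machine:
        a   b  
>  s0   s1  s2 
   s1   s1  s1 
   s2   s1  s3 
   s3   s4  s1 
   s4   s4  s5 
 * s5   s4  s6 
   s6   s4  s6 
(> = start, * = accepting)

start=s0; accept=s5; s0-a>s1; s0-b>s2; s1-a>s1; s1-b>s1; s2-a>s1; s2-b>s3; s3-a>s4; s3-b>s1; s4-a>s4; s4-b>s5; s5-a>s4; s5-b>s6; s6-a>s4; s6-b>s6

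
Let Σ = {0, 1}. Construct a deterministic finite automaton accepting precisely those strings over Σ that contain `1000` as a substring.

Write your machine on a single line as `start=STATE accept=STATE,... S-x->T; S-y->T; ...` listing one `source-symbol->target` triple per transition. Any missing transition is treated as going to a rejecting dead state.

Track how much of `1000` has been matched so far: state q0 is no progress, q4 is the absorbing accept state reached once `1000` has occurred. Intermediate states record partial matches; on a mismatch, fall back to the longest reusable overlap.
A 5-state machine:
        0   1  
>  q0   q0  q1 
   q1   q2  q1 
   q2   q3  q1 
   q3   q4  q1 
 * q4   q4  q4 
(> = start, * = accepting)

start=q0; accept=q4; q0-0->q0; q0-1->q1; q1-0->q2; q1-1->q1; q2-0->q3; q2-1->q1; q3-0->q4; q3-1->q1; q4-0->q4; q4-1->q4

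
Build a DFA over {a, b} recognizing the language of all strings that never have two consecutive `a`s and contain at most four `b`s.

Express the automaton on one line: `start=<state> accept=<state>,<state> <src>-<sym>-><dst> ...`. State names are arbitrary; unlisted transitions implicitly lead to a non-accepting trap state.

Handle the two conditions separately and then intersect. The first has 3 states tracking partial matches of the forbidden pattern `aa`; the second has 6 states tracking the count of `b`s, saturating at 5. A product state is a pair (one from each), accepting exactly when both do.
An 18-state machine:
          a    b  
>* s0     s1   s2 
 * s1     s3   s2 
 * s2     s4   s5 
   s3     s3   s6 
 * s4     s6   s5 
 * s5     s7   s8 
   s6     s6   s9 
 * s7     s9   s8 
 * s8    s10  s11 
   s9     s9  s12 
 * s10   s12  s11 
 * s11   s13  s14 
   s12   s12  s15 
 * s13   s15  s14 
   s14   s16  s14 
   s15   s15  s17 
   s16   s17  s14 
   s17   s17  s17 
(> = start, * = accepting)

start=s0 accept=s0,s1,s2,s4,s5,s7,s8,s10,s11,s13 s0-a->s1 s0-b->s2 s1-a->s3 s1-b->s2 s2-a->s4 s2-b->s5 s3-a->s3 s3-b->s6 s4-a->s6 s4-b->s5 s5-a->s7 s5-b->s8 s6-a->s6 s6-b->s9 s7-a->s9 s7-b->s8 s8-a->s10 s8-b->s11 s9-a->s9 s9-b->s12 s10-a->s12 s10-b->s11 s11-a->s13 s11-b->s14 s12-a->s12 s12-b->s15 s13-a->s15 s13-b->s14 s14-a->s16 s14-b->s14 s15-a->s15 s15-b->s17 s16-a->s17 s16-b->s14 s17-a->s17 s17-b->s17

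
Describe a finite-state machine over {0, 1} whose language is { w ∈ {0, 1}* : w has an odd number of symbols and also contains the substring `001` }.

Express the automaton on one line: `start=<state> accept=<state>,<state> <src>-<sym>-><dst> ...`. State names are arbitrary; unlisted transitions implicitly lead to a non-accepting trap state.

Build one automaton per condition and run them in lockstep. The first has 2 states tracking the input length modulo 2; the second has 4 states tracking whether and how much of `001` has been seen. A product state is a pair (one from each), accepting exactly when both do.
8 states suffice.
        0   1  
>  s0   s1  s2 
   s1   s3  s0 
   s2   s4  s0 
   s3   s5  s6 
   s4   s5  s2 
   s5   s3  s7 
 * s6   s7  s7 
   s7   s6  s6 
(> = start, * = accepting)

start=s0 accept=s6 s0-0->s1 s0-1->s2 s1-0->s3 s1-1->s0 s2-0->s4 s2-1->s0 s3-0->s5 s3-1->s6 s4-0->s5 s4-1->s2 s5-0->s3 s5-1->s7 s6-0->s7 s6-1->s7 s7-0->s6 s7-1->s6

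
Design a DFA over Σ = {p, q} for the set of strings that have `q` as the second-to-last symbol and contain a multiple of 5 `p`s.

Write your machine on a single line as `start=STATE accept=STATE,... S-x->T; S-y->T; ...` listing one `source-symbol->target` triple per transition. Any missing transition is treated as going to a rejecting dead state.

Handle the two conditions separately and then intersect. The first has 7 states tracking the last 2 symbols read; the second has 5 states tracking the count of `p`s modulo 5. A product state is a pair (one from each), accepting exactly when both do. Equivalent product states are then merged.
A 9-state machine:
       p  q 
>  A   B  C 
   B   D  B 
   C   B  E 
   D   F  D 
 * E   B  E 
   F   G  F 
   G   A  H 
   H   I  H 
 * I   B  C 
(> = start, * = accepting)

start=A; accept=E,I; A-p->B; A-q->C; B-p->D; B-q->B; C-p->B; C-q->E; D-p->F; D-q->D; E-p->B; E-q->E; F-p->G; F-q->F; G-p->A; G-q->H; H-p->I; H-q->H; I-p->B; I-q->C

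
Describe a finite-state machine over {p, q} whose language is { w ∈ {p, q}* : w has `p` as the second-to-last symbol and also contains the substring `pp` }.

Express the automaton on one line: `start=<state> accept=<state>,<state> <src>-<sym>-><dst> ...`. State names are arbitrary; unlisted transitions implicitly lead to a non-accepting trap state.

Run two small machines in parallel and take their product. One (7 states) tracks the last 2 symbols read; the other (3 states) tracks whether and how much of `pp` has been seen. Each combined state is a pair, one component from each; accept when both components accept. After merging equivalent states the machine shrinks.
A 6-state machine:
       p  q 
>  A   B  A 
   B   C  A 
 * C   C  D 
 * D   E  F 
   E   C  D 
   F   E  F 
(> = start, * = accepting)

start=A accept=C,D A-p->B A-q->A B-p->C B-q->A C-p->C C-q->D D-p->E D-q->F E-p->C E-q->D F-p->E F-q->F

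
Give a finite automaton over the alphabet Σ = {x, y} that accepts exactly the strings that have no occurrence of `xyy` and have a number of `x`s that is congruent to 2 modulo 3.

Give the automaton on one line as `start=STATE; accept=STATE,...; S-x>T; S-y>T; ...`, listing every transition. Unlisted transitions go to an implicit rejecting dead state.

Run two small machines in parallel and take their product. One (4 states) tracks partial matches of the forbidden pattern `xyy`; the other (3 states) tracks the count of `x`s modulo 3. Each combined state is a pair, one component from each; accept when both components accept.
10 states suffice.
        x   y  
>  q0   q1  q0 
   q1   q2  q3 
 * q2   q4  q5 
   q3   q2  q6 
   q4   q1  q7 
 * q5   q4  q8 
   q6   q8  q6 
   q7   q1  q9 
   q8   q9  q8 
   q9   q6  q9 
(> = start, * = accepting)

start=q0; accept=q2,q5; q0-x>q1; q0-y>q0; q1-x>q2; q1-y>q3; q2-x>q4; q2-y>q5; q3-x>q2; q3-y>q6; q4-x>q1; q4-y>q7; q5-x>q4; q5-y>q8; q6-x>q8; q6-y>q6; q7-x>q1; q7-y>q9; q8-x>q9; q8-y>q8; q9-x>q6; q9-y>q9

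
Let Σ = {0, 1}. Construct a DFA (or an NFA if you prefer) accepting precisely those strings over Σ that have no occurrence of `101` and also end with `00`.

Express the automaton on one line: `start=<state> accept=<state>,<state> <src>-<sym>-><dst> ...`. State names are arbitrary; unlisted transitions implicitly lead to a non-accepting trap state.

start=q0 accept=q3 q0-0->q1 q0-1->q2 q1-0->q3 q1-1->q2 q2-0->q4 q2-1->q2 q3-0->q3 q3-1->q2 q4-0->q3 q4-1->q5 q5-0->q6 q5-1->q5 q6-0->q7 q6-1->q5 q7-0->q7 q7-1->q5

Build one automaton per condition and run them in lockstep. One (4 states) tracks partial matches of the forbidden pattern `101`; the other (3 states) tracks how much of the suffix `00` has currently been matched. Each combined state is a pair, one component from each; accept when both components accept.
8 states suffice.
        0   1  
>  q0   q1  q2 
   q1   q3  q2 
   q2   q4  q2 
 * q3   q3  q2 
   q4   q3  q5 
   q5   q6  q5 
   q6   q7  q5 
   q7   q7  q5 
(> = start, * = accepting)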